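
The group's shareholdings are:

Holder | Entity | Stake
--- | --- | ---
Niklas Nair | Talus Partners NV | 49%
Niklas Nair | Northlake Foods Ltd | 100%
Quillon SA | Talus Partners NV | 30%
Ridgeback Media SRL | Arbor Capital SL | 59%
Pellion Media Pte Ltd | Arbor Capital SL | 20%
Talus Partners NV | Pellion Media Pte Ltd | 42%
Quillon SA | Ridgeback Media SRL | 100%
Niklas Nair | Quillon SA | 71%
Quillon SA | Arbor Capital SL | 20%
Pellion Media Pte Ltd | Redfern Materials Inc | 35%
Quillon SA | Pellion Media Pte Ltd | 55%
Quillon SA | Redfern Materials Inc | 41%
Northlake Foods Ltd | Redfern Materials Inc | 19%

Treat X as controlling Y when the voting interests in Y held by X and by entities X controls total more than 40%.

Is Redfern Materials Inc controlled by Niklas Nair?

Yes

Niklas holds 71% of Quillon, so Niklas controls Quillon.
Quillon and Niklas together hold 30% + 49% = 79% of Talus, so Niklas controls Talus.
Talus and Quillon together hold 42% + 55% = 97% of Pellion, so Niklas controls Pellion.
Niklas holds 100% of Northlake, so Niklas controls Northlake.
Pellion and Quillon and Northlake together hold 35% + 41% + 19% = 95% of Redfern, so Niklas controls Redfern.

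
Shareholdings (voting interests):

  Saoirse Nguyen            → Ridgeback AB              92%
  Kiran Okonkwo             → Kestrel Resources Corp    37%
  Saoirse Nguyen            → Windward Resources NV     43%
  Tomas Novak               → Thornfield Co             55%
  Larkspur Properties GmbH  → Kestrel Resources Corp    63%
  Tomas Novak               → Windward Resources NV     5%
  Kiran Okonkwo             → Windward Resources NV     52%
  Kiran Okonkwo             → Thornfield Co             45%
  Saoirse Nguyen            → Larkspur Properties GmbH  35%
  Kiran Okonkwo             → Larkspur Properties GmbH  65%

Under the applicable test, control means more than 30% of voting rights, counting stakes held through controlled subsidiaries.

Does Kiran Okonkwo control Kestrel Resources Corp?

Kiran holds 65% of Larkspur, so Kiran controls Larkspur.
Kiran and Larkspur together hold 37% + 63% = 100% of Kestrel, so Kiran controls Kestrel.

Yes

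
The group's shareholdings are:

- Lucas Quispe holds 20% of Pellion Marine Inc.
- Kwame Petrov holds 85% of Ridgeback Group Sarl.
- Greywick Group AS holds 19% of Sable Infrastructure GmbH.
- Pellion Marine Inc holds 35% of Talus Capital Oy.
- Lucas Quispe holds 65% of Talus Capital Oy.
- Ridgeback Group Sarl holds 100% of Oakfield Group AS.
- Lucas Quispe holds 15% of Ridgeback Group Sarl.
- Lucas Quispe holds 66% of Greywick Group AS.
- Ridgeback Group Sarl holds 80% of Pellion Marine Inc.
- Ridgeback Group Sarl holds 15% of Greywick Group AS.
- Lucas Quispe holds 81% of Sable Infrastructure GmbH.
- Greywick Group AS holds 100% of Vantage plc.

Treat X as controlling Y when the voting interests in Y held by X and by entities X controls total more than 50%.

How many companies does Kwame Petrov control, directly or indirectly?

Kwame holds 85% of Ridgeback, so Kwame controls Ridgeback.
Ridgeback holds 80% of Pellion, so Kwame controls Pellion.
Ridgeback holds 100% of Oakfield, so Kwame controls Oakfield.
No other company's threshold is met.
Kwame controls 3 companies.

3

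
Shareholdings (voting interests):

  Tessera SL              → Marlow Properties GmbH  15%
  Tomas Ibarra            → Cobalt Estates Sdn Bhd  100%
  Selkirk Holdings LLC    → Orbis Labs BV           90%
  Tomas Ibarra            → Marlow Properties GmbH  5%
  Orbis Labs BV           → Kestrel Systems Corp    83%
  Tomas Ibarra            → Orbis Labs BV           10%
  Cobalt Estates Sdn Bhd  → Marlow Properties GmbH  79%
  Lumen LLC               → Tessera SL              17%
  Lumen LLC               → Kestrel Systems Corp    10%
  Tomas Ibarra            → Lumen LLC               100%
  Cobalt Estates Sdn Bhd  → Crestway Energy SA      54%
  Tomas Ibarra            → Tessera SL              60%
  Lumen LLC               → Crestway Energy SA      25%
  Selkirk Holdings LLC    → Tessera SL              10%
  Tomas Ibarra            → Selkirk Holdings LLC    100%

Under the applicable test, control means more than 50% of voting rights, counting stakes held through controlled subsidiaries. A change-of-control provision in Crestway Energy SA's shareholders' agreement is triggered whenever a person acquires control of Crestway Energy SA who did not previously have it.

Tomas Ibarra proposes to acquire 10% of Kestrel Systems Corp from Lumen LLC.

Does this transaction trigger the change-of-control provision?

The purchase adds only to Tomas's holdings (Lumen's stake shrinks), so Tomas is the only person who could newly come to control Crestway.
Tomas holds 100% of Cobalt, so Tomas controls Cobalt.
Tomas holds 100% of Lumen, so Tomas controls Lumen.
Cobalt and Lumen together hold 54% + 25% = 79% of Crestway, so Tomas controls Crestway.
So Tomas already controls Crestway before the transaction.
After the purchase, Tomas holds 10% of Kestrel directly, and Lumen's stake falls to 0%.
Tomas controlled Crestway already, so this is not a new person acquiring control; every other person's position is unchanged or reduced.
No new person acquires control, so the clause is not triggered.

No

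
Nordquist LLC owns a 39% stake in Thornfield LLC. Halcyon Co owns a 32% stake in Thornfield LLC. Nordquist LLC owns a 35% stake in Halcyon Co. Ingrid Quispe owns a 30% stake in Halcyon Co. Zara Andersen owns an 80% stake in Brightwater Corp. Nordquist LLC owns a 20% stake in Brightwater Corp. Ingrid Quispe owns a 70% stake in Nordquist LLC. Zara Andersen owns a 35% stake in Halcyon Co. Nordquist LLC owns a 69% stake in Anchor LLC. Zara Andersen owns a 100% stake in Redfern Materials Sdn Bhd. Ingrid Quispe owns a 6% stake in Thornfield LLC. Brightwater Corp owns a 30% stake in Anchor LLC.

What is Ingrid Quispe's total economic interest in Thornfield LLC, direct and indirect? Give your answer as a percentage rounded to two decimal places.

50.74%

Ingrid reaches Thornfield along 4 paths.
Via Nordquist → Halcyon: 70% × 35% × 32% = 7.84%.
Via Halcyon: 30% × 32% = 9.6%.
Via Nordquist: 70% × 39% = 27.3%.
Direct stake: 6% = 6%.
Total: 7.84% + 9.6% + 27.3% + 6% = 50.74%.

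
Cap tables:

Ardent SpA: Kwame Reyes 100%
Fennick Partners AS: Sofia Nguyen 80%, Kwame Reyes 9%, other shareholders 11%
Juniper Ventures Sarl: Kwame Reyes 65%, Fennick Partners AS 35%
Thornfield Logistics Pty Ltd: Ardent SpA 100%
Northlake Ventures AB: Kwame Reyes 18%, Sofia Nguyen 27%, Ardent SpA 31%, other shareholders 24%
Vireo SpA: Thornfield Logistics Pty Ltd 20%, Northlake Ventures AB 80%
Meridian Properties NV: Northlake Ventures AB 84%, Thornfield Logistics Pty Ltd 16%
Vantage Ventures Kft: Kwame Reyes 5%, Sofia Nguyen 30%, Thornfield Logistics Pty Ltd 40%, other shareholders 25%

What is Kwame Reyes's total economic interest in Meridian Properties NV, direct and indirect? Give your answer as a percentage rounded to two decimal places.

Kwame reaches Meridian along 3 paths.
Via Northlake: 18% × 84% = 15.12%.
Via Ardent → Northlake: 100% × 31% × 84% = 26.04%.
Via Ardent → Thornfield: 100% × 100% × 16% = 16%.
Total: 15.12% + 26.04% + 16% = 57.16%.

57.16%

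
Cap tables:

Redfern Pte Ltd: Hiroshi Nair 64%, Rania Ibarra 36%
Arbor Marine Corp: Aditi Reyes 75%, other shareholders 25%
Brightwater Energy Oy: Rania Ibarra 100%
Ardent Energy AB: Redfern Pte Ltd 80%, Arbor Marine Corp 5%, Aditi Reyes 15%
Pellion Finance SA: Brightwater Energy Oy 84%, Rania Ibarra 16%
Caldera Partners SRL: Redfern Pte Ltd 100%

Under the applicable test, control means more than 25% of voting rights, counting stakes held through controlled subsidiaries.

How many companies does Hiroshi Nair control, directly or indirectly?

3

Hiroshi holds 64% of Redfern, so Hiroshi controls Redfern.
Redfern holds 80% of Ardent, so Hiroshi controls Ardent.
Redfern holds 100% of Caldera, so Hiroshi controls Caldera.
No other company's threshold is met.
Hiroshi controls 3 companies.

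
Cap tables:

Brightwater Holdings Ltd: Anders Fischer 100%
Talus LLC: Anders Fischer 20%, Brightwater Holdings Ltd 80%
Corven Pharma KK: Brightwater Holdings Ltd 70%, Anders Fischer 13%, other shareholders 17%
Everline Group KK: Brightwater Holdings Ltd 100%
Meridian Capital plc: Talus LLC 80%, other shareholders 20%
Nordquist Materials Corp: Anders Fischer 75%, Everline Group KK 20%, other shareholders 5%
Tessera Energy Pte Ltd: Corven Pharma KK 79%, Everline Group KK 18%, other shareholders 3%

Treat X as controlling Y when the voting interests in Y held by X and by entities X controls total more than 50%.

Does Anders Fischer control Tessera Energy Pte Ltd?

Yes

Anders holds 100% of Brightwater, so Anders controls Brightwater.
Brightwater and Anders together hold 70% + 13% = 83% of Corven, so Anders controls Corven.
Brightwater holds 100% of Everline, so Anders controls Everline.
Corven and Everline together hold 79% + 18% = 97% of Tessera, so Anders controls Tessera.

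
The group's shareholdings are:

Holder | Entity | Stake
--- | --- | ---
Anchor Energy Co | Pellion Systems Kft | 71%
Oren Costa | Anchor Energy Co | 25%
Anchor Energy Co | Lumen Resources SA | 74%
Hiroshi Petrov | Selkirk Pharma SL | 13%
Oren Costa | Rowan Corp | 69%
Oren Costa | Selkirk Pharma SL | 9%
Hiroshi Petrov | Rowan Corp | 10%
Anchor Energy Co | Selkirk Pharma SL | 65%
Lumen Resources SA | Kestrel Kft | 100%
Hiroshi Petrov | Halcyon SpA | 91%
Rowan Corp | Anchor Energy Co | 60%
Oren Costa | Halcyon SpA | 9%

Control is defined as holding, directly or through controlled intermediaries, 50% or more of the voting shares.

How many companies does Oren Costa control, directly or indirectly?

6

Oren holds 69% of Rowan, so Oren controls Rowan.
Rowan and Oren together hold 60% + 25% = 85% of Anchor, so Oren controls Anchor.
Anchor holds 74% of Lumen, so Oren controls Lumen.
Oren and Anchor together hold 9% + 65% = 74% of Selkirk, so Oren controls Selkirk.
Anchor holds 71% of Pellion, so Oren controls Pellion.
Lumen holds 100% of Kestrel, so Oren controls Kestrel.
No other company's threshold is met.
Oren controls 6 companies.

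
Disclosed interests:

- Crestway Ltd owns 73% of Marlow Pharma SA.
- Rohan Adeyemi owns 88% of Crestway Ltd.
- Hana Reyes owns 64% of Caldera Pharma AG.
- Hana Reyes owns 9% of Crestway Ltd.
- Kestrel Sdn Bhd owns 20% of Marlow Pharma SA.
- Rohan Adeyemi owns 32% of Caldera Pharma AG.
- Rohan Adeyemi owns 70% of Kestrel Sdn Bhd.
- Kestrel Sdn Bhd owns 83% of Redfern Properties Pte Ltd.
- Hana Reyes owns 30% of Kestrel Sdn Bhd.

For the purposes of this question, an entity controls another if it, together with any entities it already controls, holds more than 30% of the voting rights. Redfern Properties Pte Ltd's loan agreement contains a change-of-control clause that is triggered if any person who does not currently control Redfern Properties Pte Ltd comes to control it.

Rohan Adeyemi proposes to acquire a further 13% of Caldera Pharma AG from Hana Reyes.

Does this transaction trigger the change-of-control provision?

No

The purchase adds only to Rohan's holdings (Hana's stake shrinks), so Rohan is the only person who could newly come to control Redfern.
Rohan holds 70% of Kestrel, so Rohan controls Kestrel.
Kestrel holds 83% of Redfern, so Rohan controls Redfern.
So Rohan already controls Redfern before the transaction.
After the purchase, Rohan's direct stake in Caldera rises to 32% + 13% = 45%, and Hana's stake falls to 51%.
Rohan controlled Redfern already, so this is not a new person acquiring control; every other person's position is unchanged or reduced.
No new person acquires control, so the clause is not triggered.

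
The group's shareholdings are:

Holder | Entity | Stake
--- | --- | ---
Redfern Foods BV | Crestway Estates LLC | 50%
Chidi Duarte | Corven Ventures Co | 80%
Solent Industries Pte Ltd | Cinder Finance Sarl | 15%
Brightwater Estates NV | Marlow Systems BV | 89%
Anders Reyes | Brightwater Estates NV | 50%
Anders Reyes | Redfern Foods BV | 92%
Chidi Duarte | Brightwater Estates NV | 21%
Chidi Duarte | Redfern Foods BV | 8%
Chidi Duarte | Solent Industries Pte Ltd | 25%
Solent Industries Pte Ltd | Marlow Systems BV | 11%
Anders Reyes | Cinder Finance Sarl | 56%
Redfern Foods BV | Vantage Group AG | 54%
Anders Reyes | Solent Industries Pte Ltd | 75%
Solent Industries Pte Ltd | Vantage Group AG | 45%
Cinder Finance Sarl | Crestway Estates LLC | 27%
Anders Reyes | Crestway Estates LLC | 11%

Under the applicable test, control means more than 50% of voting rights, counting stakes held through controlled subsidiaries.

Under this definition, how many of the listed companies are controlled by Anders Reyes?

5

Anders holds 75% of Solent, so Anders controls Solent.
Anders holds 92% of Redfern, so Anders controls Redfern.
Solent and Redfern together hold 45% + 54% = 99% of Vantage, so Anders controls Vantage.
Solent and Anders together hold 15% + 56% = 71% of Cinder, so Anders controls Cinder.
Redfern and Cinder and Anders together hold 50% + 27% + 11% = 88% of Crestway, so Anders controls Crestway.
No other company's threshold is met.
Anders controls 5 companies.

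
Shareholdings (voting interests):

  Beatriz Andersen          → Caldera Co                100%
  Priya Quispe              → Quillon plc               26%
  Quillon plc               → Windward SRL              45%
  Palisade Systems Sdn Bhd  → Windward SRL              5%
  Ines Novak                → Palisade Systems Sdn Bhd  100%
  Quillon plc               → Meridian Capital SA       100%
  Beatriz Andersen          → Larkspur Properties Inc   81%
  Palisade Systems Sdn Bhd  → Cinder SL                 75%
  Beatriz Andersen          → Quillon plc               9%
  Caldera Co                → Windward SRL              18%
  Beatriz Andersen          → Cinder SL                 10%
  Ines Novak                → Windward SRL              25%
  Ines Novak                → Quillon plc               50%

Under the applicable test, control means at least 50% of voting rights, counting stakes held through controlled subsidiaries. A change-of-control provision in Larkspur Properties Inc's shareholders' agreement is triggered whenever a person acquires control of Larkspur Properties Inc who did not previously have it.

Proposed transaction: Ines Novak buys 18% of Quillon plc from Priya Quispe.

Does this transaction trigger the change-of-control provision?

No

The purchase adds only to Ines's holdings (Priya's stake shrinks), so Ines is the only person who could newly come to control Larkspur.
Ines holds 50% of Quillon, so Ines controls Quillon.
Ines holds 100% of Palisade, so Ines controls Palisade.
Quillon holds 100% of Meridian, so Ines controls Meridian.
Quillon and Ines and Palisade together hold 45% + 25% + 5% = 75% of Windward, so Ines controls Windward.
Palisade holds 75% of Cinder, so Ines controls Cinder.
Neither Ines nor any entity Ines controls holds any voting interest in Larkspur.
So before the transaction, Ines does not control Larkspur.
After the purchase, Ines's direct stake in Quillon rises to 50% + 18% = 68%, and Priya's stake falls to 8%.
Ines holds 68% of Quillon, so Ines controls Quillon.
After the transaction, neither Ines nor any entity Ines controls holds a voting interest in Larkspur, so Ines still does not control it.
No new person acquires control, so the clause is not triggered.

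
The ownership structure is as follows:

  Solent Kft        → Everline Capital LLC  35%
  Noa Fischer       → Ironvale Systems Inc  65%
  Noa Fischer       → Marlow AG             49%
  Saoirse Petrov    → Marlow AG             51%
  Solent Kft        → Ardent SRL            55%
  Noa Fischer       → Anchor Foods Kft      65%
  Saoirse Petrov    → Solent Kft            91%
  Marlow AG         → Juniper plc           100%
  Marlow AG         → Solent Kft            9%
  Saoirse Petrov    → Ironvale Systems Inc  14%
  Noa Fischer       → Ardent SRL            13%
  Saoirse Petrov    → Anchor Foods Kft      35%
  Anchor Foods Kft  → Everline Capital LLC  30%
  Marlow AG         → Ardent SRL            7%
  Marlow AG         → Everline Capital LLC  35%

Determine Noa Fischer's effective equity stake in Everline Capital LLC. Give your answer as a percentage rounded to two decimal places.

Noa reaches Everline along 3 paths.
Via Marlow: 49% × 35% = 17.15%.
Via Marlow → Solent: 49% × 9% × 35% = 1.5435%.
Via Anchor: 65% × 30% = 19.5%.
Total: 17.15% + 1.5435% + 19.5% = 38.1935%.
Rounded: 38.19%.

38.19%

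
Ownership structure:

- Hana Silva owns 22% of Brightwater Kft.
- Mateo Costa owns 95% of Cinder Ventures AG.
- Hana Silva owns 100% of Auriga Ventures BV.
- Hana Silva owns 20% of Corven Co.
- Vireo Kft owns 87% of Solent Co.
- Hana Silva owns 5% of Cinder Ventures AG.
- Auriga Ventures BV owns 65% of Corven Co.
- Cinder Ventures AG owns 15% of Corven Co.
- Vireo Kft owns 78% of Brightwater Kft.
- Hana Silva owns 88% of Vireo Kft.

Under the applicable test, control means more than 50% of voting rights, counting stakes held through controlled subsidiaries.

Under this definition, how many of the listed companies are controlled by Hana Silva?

Hana holds 100% of Auriga, so Hana controls Auriga.
Hana holds 88% of Vireo, so Hana controls Vireo.
Vireo and Hana together hold 78% + 22% = 100% of Brightwater, so Hana controls Brightwater.
Vireo holds 87% of Solent, so Hana controls Solent.
Hana and Auriga together hold 20% + 65% = 85% of Corven, so Hana controls Corven.
No other company's threshold is met.
Hana controls 5 companies.

5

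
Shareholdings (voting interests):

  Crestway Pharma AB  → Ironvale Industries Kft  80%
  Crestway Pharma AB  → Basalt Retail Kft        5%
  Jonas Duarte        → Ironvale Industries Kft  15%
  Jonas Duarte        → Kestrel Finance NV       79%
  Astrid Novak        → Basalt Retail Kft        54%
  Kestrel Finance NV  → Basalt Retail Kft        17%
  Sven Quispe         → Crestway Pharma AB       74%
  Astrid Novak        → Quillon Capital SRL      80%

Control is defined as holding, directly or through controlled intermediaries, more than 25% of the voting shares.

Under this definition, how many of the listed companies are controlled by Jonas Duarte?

1

Jonas holds 79% of Kestrel, so Jonas controls Kestrel.
No other company's threshold is met.
Jonas controls 1 company.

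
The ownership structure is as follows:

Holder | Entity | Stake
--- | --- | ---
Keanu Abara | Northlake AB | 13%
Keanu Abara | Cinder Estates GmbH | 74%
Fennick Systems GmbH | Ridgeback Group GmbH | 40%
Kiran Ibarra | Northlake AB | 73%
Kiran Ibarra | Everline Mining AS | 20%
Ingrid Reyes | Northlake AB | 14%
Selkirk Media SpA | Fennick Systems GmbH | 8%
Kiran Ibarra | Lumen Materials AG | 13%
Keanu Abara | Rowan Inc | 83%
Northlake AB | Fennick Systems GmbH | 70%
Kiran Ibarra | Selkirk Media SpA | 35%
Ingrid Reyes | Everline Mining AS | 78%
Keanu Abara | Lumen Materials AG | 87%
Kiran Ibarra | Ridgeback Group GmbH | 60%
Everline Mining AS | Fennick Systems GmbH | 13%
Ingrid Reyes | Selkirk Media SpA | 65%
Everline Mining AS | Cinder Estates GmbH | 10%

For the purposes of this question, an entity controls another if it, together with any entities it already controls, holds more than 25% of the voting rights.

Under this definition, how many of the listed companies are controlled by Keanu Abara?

3

Keanu holds 74% of Cinder, so Keanu controls Cinder.
Keanu holds 83% of Rowan, so Keanu controls Rowan.
Keanu holds 87% of Lumen, so Keanu controls Lumen.
No other company's threshold is met.
Keanu controls 3 companies.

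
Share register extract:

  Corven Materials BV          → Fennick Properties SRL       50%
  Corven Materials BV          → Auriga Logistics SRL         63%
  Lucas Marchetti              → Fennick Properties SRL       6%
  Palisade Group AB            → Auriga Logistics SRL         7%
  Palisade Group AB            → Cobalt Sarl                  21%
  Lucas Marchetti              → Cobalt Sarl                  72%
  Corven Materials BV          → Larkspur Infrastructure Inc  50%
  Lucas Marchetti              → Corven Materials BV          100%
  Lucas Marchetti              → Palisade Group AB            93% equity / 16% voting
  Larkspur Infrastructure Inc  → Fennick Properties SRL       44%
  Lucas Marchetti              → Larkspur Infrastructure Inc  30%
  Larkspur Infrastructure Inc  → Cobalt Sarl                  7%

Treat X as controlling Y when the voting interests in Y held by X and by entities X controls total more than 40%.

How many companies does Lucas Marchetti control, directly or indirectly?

5

Lucas holds 100% of Corven, so Lucas controls Corven.
Lucas and Corven together hold 30% + 50% = 80% of Larkspur, so Lucas controls Larkspur.
Larkspur and Lucas and Corven together hold 44% + 6% + 50% = 100% of Fennick, so Lucas controls Fennick.
Larkspur and Lucas together hold 7% + 72% = 79% of Cobalt, so Lucas controls Cobalt.
Corven holds 63% of Auriga, so Lucas controls Auriga.
No other company's threshold is met.
Lucas controls 5 companies.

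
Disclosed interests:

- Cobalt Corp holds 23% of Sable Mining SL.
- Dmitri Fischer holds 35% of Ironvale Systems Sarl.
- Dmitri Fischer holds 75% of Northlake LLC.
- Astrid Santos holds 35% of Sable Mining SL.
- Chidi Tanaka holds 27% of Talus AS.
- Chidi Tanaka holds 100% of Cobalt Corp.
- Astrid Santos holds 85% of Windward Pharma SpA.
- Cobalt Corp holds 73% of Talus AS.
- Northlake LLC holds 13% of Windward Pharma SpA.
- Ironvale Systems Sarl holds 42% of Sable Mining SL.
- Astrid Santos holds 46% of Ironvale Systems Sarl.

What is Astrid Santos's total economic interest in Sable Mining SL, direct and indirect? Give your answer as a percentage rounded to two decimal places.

54.32%

Astrid reaches Sable along 2 paths.
Direct stake: 35% = 35%.
Via Ironvale: 46% × 42% = 19.32%.
Total: 35% + 19.32% = 54.32%.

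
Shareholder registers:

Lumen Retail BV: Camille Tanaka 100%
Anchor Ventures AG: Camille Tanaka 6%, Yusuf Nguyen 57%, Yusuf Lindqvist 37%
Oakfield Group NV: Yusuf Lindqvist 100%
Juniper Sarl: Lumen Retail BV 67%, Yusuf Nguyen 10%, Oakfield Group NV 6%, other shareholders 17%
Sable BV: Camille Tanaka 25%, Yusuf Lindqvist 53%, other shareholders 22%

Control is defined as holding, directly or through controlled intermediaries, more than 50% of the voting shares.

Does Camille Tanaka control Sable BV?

No

Camille holds 100% of Lumen, so Camille controls Lumen.
Lumen holds 67% of Juniper, so Camille controls Juniper.
In Sable, Camille's side holds only 25%, not > 50%.
So Camille does not control Sable.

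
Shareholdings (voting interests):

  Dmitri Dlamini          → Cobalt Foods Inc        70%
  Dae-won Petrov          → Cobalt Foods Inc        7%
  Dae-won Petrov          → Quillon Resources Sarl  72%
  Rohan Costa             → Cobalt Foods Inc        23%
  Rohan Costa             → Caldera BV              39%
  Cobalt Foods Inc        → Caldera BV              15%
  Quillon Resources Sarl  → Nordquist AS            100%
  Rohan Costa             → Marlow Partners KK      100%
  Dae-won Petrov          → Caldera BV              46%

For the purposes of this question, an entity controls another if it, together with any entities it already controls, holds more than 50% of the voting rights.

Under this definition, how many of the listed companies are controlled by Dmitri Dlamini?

1

Dmitri holds 70% of Cobalt, so Dmitri controls Cobalt.
No other company's threshold is met.
Dmitri controls 1 company.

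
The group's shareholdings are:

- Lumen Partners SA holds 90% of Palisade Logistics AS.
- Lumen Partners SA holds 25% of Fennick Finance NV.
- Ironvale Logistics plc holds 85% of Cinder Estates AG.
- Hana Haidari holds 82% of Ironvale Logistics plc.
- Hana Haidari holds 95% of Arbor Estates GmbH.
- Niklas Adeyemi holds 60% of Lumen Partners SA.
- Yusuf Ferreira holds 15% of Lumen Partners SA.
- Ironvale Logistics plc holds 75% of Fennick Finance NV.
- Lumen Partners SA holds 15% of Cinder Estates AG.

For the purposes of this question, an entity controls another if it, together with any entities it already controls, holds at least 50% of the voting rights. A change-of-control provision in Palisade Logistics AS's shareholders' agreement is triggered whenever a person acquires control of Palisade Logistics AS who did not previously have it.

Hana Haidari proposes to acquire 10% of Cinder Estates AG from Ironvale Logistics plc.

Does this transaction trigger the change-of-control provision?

No

The purchase adds only to Hana's holdings (Ironvale's stake shrinks), so Hana is the only person who could newly come to control Palisade.
Hana holds 82% of Ironvale, so Hana controls Ironvale.
Ironvale holds 75% of Fennick, so Hana controls Fennick.
Ironvale holds 85% of Cinder, so Hana controls Cinder.
Hana holds 95% of Arbor, so Hana controls Arbor.
Neither Hana nor any entity Hana controls holds any voting interest in Palisade.
So before the transaction, Hana does not control Palisade.
After the purchase, Hana holds 10% of Cinder directly, and Ironvale's stake falls to 75%.
Ironvale and Hana together hold 75% + 10% = 85% of Cinder, so Hana controls Cinder.
After the transaction, neither Hana nor any entity Hana controls holds a voting interest in Palisade, so Hana still does not control it.
No new person acquires control, so the clause is not triggered.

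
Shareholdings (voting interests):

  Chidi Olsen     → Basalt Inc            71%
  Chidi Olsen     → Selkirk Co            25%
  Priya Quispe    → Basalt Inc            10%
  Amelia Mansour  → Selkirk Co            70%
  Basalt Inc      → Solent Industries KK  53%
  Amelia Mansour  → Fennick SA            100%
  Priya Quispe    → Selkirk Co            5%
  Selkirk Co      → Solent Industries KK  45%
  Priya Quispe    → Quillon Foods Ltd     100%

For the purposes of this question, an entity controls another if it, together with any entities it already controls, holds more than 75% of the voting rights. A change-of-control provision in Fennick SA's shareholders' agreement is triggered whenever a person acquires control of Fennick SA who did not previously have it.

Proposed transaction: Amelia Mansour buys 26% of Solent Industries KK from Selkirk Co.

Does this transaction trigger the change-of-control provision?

The purchase adds only to Amelia's holdings (Selkirk's stake shrinks), so Amelia is the only person who could newly come to control Fennick.
Amelia holds 100% of Fennick, so Amelia controls Fennick.
So Amelia already controls Fennick before the transaction.
After the purchase, Amelia holds 26% of Solent directly, and Selkirk's stake falls to 19%.
Amelia controlled Fennick already, so this is not a new person acquiring control; every other person's position is unchanged or reduced.
No new person acquires control, so the clause is not triggered.

No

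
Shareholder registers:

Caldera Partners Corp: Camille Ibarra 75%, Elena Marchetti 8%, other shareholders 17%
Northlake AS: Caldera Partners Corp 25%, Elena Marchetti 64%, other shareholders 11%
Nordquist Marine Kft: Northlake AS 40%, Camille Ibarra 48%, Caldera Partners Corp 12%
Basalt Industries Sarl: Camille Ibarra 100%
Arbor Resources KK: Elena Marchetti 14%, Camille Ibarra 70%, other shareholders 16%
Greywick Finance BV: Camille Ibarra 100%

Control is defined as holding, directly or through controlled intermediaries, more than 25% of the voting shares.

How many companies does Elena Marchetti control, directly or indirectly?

Elena holds 64% of Northlake, so Elena controls Northlake.
Northlake holds 40% of Nordquist, so Elena controls Nordquist.
No other company's threshold is met.
Elena controls 2 companies.

2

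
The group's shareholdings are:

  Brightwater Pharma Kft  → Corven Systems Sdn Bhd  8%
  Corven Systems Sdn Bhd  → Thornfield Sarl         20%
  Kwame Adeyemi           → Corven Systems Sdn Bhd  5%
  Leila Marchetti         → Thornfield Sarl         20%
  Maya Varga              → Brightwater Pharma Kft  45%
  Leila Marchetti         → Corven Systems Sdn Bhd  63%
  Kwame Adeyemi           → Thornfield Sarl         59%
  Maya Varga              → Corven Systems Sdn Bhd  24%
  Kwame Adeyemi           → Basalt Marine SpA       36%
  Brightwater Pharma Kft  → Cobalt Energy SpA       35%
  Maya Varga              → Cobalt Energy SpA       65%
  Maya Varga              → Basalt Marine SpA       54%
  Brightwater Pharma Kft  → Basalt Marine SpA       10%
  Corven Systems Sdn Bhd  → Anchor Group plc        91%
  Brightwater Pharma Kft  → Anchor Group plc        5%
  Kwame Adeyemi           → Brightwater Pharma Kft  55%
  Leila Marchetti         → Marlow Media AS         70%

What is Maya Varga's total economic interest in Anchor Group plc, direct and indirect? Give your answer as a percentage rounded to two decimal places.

Maya reaches Anchor along 3 paths.
Via Brightwater: 45% × 5% = 2.25%.
Via Brightwater → Corven: 45% × 8% × 91% = 3.276%.
Via Corven: 24% × 91% = 21.84%.
Total: 2.25% + 3.276% + 21.84% = 27.366%.
Rounded: 27.37%.

27.37%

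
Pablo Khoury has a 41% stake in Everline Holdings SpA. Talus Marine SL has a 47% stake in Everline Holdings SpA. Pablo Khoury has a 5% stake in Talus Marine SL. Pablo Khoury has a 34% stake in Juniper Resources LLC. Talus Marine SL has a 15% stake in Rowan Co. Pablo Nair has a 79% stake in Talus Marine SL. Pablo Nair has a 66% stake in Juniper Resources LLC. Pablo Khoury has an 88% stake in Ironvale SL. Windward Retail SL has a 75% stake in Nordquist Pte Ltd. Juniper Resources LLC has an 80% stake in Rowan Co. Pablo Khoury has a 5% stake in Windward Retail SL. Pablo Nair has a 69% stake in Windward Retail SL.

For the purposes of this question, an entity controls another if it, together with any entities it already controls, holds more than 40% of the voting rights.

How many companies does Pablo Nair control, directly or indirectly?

6

Pablo Nair holds 79% of Talus, so Pablo Nair controls Talus.
Pablo Nair holds 69% of Windward, so Pablo Nair controls Windward.
Talus holds 47% of Everline, so Pablo Nair controls Everline.
Pablo Nair holds 66% of Juniper, so Pablo Nair controls Juniper.
Windward holds 75% of Nordquist, so Pablo Nair controls Nordquist.
Juniper and Talus together hold 80% + 15% = 95% of Rowan, so Pablo Nair controls Rowan.
No other company's threshold is met.
Pablo Nair controls 6 companies.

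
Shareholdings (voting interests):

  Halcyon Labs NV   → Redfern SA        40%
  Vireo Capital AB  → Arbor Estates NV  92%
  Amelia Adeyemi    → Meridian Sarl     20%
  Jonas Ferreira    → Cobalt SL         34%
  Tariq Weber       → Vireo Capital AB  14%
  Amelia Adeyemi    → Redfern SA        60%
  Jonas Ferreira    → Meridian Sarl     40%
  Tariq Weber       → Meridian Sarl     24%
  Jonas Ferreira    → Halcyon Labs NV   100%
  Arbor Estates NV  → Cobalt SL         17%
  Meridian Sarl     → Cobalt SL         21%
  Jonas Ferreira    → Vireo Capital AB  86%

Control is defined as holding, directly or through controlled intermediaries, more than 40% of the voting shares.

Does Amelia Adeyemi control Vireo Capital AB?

No

Amelia holds 60% of Redfern, so Amelia controls Redfern.
Neither Amelia nor any entity Amelia controls holds any voting interest in Vireo.
So Amelia does not control Vireo.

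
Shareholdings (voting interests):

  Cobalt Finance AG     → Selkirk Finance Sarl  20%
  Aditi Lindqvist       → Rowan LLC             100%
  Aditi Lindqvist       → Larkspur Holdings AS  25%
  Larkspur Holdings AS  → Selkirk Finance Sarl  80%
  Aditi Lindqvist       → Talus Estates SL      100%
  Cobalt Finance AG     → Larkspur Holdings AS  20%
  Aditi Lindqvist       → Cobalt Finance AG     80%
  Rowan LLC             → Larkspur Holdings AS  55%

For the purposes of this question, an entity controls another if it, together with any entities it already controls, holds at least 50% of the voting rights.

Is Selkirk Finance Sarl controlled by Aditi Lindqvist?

Yes

Aditi holds 80% of Cobalt, so Aditi controls Cobalt.
Aditi holds 100% of Rowan, so Aditi controls Rowan.
Rowan and Cobalt and Aditi together hold 55% + 20% + 25% = 100% of Larkspur, so Aditi controls Larkspur.
Larkspur and Cobalt together hold 80% + 20% = 100% of Selkirk, so Aditi controls Selkirk.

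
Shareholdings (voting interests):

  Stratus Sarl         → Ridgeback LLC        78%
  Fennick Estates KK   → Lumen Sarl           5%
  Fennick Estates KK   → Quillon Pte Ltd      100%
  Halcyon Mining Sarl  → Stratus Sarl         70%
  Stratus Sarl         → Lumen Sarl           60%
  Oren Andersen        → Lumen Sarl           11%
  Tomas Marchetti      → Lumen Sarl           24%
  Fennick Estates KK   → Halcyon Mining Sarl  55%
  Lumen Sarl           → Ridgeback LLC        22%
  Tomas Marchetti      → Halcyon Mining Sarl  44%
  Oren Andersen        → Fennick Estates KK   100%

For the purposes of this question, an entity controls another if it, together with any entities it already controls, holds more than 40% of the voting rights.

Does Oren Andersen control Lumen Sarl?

Oren holds 100% of Fennick, so Oren controls Fennick.
Fennick holds 55% of Halcyon, so Oren controls Halcyon.
Halcyon holds 70% of Stratus, so Oren controls Stratus.
Fennick and Stratus and Oren together hold 5% + 60% + 11% = 76% of Lumen, so Oren controls Lumen.

Yes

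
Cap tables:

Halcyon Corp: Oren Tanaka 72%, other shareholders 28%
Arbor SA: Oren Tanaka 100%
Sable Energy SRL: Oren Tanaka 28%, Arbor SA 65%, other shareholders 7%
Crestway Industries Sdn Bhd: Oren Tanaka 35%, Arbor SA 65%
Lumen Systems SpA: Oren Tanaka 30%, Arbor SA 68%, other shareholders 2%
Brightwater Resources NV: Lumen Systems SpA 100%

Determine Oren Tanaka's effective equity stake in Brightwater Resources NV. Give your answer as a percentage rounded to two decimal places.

98.00%

Oren reaches Brightwater along 2 paths.
Via Lumen: 30% × 100% = 30%.
Via Arbor → Lumen: 100% × 68% × 100% = 68%.
Total: 30% + 68% = 98%.
Rounded: 98.00%.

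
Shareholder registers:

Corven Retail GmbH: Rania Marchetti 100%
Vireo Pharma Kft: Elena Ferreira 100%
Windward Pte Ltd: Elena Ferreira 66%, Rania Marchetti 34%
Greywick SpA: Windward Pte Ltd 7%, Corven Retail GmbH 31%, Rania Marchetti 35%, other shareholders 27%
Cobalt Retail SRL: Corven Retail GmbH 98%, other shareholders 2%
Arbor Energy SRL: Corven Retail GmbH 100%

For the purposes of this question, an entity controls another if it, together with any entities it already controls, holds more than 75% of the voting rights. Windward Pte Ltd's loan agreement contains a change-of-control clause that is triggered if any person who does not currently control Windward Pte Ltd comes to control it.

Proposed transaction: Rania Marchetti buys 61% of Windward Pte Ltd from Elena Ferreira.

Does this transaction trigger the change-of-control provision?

Yes

The purchase adds only to Rania's holdings (Elena's stake shrinks), so Rania is the only person who could newly come to control Windward.
Rania holds 100% of Corven, so Rania controls Corven.
Corven holds 98% of Cobalt, so Rania controls Cobalt.
Corven holds 100% of Arbor, so Rania controls Arbor.
In Windward, Rania's side holds only 34%, not > 75%.
So before the transaction, Rania does not control Windward.
After the purchase, Rania's direct stake in Windward rises to 34% + 61% = 95%, and Elena's stake falls to 5%.
Rania holds 95% of Windward, so Rania controls Windward.
Rania did not control Windward before and does after, so the clause is triggered.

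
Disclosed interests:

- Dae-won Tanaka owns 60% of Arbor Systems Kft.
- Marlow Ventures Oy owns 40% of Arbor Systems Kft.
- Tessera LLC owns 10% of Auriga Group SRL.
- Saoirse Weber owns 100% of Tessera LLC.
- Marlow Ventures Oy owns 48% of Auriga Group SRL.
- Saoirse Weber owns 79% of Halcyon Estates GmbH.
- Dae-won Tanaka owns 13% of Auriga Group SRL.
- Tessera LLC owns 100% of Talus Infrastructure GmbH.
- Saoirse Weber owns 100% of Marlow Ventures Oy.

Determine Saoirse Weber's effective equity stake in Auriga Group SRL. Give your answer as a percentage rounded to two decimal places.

Saoirse reaches Auriga along 2 paths.
Via Tessera: 100% × 10% = 10%.
Via Marlow: 100% × 48% = 48%.
Total: 10% + 48% = 58%.
Rounded: 58.00%.

58.00%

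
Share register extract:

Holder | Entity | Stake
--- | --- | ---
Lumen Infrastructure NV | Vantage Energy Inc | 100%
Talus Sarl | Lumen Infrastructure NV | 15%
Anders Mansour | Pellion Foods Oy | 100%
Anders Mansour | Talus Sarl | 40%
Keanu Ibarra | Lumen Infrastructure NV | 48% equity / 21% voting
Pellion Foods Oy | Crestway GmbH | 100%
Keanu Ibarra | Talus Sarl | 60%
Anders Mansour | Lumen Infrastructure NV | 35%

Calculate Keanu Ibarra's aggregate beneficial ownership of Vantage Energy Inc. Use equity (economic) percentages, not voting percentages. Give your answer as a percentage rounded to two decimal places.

57.00%

Keanu reaches Vantage along 2 paths.
Via Lumen: 48% × 100% = 48%.
Via Talus → Lumen: 60% × 15% × 100% = 9%.
Total: 48% + 9% = 57%.
Rounded: 57.00%.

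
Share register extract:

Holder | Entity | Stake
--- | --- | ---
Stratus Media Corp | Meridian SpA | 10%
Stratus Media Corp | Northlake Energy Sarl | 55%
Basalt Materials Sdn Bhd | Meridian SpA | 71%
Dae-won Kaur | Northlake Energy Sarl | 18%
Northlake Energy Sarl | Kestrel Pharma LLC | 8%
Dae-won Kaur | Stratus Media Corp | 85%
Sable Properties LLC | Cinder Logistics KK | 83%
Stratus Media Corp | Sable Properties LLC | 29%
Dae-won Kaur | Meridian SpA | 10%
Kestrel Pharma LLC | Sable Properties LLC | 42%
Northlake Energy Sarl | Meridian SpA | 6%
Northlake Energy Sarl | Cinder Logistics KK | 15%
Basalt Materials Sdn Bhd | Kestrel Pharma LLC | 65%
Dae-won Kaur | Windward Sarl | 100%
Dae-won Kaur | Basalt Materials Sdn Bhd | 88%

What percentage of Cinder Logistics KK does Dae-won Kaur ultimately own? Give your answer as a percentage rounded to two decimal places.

Dae-won reaches Cinder along 6 paths.
Via Stratus → Sable: 85% × 29% × 83% = 20.4595%.
Via Basalt → Kestrel → Sable: 88% × 65% × 42% × 83% = 19.93992%.
Via Stratus → Northlake → Kestrel → Sable: 85% × 55% × 8% × 42% × 83% = 1.303764%.
Via Northlake → Kestrel → Sable: 18% × 8% × 42% × 83% = 0.501984%.
Via Stratus → Northlake: 85% × 55% × 15% = 7.0125%.
Via Northlake: 18% × 15% = 2.7%.
Total: 20.4595% + 19.93992% + 1.303764% + 0.501984% + 7.0125% + 2.7% = 51.917668%.
Rounded: 51.92%.

51.92%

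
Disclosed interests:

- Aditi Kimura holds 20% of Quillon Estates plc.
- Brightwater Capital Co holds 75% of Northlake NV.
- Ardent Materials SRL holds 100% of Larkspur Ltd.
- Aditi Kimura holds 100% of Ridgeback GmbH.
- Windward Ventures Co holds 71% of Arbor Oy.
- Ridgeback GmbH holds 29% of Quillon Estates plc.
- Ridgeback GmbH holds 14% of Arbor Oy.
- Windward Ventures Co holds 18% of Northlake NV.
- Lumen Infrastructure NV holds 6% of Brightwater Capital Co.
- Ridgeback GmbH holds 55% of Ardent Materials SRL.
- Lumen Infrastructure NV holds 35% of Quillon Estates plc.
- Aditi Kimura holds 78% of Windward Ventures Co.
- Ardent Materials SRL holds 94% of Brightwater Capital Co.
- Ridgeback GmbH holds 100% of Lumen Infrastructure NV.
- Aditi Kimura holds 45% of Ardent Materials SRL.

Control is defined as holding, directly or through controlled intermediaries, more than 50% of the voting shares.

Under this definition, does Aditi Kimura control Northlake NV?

Yes

Aditi holds 78% of Windward, so Aditi controls Windward.
Aditi holds 100% of Ridgeback, so Aditi controls Ridgeback.
Ridgeback holds 100% of Lumen, so Aditi controls Lumen.
Aditi and Ridgeback together hold 45% + 55% = 100% of Ardent, so Aditi controls Ardent.
Lumen and Ardent together hold 6% + 94% = 100% of Brightwater, so Aditi controls Brightwater.
Brightwater and Windward together hold 75% + 18% = 93% of Northlake, so Aditi controls Northlake.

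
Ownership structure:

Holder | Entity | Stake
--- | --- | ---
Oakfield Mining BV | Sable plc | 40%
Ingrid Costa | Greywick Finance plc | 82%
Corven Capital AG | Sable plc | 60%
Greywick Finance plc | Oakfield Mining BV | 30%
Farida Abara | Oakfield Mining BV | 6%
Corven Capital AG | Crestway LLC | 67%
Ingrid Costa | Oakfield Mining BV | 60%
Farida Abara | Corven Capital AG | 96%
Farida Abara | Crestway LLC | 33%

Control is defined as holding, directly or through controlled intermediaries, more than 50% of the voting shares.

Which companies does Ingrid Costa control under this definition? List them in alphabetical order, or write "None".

Ingrid holds 82% of Greywick, so Ingrid controls Greywick.
Ingrid and Greywick together hold 60% + 30% = 90% of Oakfield, so Ingrid controls Oakfield.
No other company's threshold is met.

Greywick Finance plc, Oakfield Mining BV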